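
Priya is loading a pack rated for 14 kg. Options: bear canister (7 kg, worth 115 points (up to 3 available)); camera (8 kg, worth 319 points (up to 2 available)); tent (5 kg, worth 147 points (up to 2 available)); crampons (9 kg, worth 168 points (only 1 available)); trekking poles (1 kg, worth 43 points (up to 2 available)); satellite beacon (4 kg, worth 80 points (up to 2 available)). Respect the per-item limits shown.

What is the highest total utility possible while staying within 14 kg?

509

Ranking by ratio (utility/kg): trekking poles 43.00, camera 39.88, tent 29.40, satellite beacon 20.00.
Greedy by ratio would take camera + 2×trekking poles + satellite beacon: 14 kg used, total 485.
Dropping trekking poles and satellite beacon frees 5 kg; slotting in tent (5 kg) lifts the total to 509 at 14 kg.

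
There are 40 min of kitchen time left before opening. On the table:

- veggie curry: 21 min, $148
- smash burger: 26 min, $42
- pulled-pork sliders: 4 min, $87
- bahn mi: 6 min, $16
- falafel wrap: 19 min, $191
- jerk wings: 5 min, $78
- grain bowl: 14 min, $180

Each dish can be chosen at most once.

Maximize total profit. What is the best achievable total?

458

The ratio heuristic lands on pulled-pork sliders + bahn mi + jerk wings + grain bowl (361) but leaves 11 min idle.
Dropping bahn mi and jerk wings frees 11 min; slotting in falafel wrap (19 min) lifts the total to 458 at 37 min.
Next best is falafel wrap + jerk wings + grain bowl at 449 (38 min) — short by 9.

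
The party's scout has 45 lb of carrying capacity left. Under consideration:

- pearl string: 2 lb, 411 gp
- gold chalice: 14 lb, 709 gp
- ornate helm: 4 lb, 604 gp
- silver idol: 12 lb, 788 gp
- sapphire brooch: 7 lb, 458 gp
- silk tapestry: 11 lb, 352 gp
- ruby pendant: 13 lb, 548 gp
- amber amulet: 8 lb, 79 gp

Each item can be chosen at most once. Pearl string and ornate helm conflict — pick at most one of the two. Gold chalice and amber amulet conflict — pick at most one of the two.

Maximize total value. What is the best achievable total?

Density check — pearl string 205.50, ornate helm 151.00, silver idol 65.67, sapphire brooch 65.43 are the best per lb.
Gold chalice + ornate helm + silver idol + ruby pendant uses 43 of the 45 lb and totals 2649.
Runner-up gold chalice + ornate helm + silver idol + sapphire brooch tops out at 2559.

2649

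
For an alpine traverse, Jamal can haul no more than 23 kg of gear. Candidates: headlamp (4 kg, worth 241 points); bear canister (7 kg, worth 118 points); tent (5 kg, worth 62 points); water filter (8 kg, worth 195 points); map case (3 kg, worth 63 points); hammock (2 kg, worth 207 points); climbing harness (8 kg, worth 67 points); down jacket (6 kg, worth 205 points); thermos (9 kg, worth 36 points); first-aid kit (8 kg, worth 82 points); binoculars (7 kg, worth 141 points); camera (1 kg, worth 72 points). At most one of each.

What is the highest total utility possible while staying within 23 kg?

929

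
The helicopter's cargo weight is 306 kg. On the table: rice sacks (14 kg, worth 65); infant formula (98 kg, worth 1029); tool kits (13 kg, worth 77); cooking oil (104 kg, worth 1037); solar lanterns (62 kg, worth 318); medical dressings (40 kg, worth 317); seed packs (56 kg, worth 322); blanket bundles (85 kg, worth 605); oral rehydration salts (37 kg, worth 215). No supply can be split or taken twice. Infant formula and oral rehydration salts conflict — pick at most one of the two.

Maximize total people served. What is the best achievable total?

Infant formula + tool kits + cooking oil + blanket bundles uses 300 of the 306 kg and totals 2748.

2748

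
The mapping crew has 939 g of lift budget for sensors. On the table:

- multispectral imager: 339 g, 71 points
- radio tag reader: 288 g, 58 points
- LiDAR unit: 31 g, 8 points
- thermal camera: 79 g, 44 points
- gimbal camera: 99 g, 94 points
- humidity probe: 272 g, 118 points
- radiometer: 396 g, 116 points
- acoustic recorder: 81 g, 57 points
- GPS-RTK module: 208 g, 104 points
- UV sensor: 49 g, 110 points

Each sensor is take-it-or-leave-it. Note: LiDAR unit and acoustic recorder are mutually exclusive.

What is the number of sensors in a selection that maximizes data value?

The maximum data value within 939 g is 527.
One optimal bundle: thermal camera + gimbal camera + humidity probe + acoustic recorder + GPS-RTK module + UV sensor (788 g).
All optima have 6 sensors.

6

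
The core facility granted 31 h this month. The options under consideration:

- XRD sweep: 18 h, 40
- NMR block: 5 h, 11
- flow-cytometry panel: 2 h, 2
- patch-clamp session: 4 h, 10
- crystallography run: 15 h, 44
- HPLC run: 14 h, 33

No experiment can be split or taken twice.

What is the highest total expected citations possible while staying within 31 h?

79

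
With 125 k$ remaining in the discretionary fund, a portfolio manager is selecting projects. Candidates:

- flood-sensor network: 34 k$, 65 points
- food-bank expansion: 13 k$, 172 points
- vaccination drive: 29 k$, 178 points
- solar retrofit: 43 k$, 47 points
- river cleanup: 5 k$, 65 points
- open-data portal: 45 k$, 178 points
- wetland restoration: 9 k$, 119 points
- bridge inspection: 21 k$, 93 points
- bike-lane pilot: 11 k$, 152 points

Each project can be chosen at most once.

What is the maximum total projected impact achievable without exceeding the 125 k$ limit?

864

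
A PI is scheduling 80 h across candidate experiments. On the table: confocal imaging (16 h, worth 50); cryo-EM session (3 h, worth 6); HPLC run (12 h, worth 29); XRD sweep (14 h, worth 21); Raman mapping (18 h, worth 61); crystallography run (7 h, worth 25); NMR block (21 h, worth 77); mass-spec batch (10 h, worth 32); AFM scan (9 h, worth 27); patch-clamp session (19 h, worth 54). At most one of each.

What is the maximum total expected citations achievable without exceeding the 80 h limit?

Ranking by ratio (expected citations/h): NMR block 3.67, crystallography run 3.57, Raman mapping 3.39, mass-spec batch 3.20.
The ratio heuristic lands on confocal imaging + cryo-EM session + Raman mapping + crystallography run + NMR block + mass-spec batch (251) but leaves 5 h idle.
The 16 h tied up in confocal imaging is better spent on HPLC run + AFM scan — total rises to 257 (80 h).
An exhaustive check of the 1024 subsets confirms 257.

257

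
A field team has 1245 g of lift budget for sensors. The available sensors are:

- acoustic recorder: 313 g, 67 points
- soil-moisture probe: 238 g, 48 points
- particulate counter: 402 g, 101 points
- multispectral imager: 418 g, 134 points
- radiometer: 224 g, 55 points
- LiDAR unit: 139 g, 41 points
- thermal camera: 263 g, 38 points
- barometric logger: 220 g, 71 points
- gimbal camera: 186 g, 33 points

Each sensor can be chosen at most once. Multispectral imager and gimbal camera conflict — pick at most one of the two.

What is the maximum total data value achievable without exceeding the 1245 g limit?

Ranking by ratio (data value/g): barometric logger 0.32, multispectral imager 0.32, LiDAR unit 0.29.
Taking the top-ratio sensors first gives particulate counter + multispectral imager + LiDAR unit + barometric logger for 347 (1179 g).
Replace particulate counter with soil-moisture probe + radiometer: the trade gains 2 net, giving 349 at 1239 g.
Runner-up particulate counter + multispectral imager + LiDAR unit + barometric logger tops out at 347.

349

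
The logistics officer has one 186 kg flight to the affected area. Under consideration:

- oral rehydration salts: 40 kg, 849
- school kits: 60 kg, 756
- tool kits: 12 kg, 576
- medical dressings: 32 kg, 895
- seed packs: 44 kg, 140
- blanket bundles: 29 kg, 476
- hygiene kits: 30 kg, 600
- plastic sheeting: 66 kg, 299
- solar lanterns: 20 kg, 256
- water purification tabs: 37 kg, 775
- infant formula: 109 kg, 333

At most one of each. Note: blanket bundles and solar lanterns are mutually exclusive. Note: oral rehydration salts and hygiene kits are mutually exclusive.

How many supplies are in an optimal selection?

Best achievable people served is 3851.
For example oral rehydration salts + school kits + tool kits + medical dressings + water purification tabs achieves it, using 181 kg.
Every optimal selection uses 5 supplies.

5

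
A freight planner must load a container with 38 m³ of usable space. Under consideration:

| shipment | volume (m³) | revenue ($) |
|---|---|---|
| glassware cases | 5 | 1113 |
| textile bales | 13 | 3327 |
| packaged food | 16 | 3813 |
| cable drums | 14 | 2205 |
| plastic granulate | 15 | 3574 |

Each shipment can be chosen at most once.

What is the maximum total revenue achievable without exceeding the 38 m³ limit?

8500

By revenue per m³: textile bales 255.92, packaged food 238.31, plastic granulate 238.27, glassware cases 222.60 lead.
The ratio heuristic lands on glassware cases + textile bales + packaged food (8253) but leaves 4 m³ idle.
Replace textile bales with plastic granulate: the trade gains 247 net, giving 8500 at 36 m³.
Runner-up glassware cases + textile bales + packaged food tops out at 8253.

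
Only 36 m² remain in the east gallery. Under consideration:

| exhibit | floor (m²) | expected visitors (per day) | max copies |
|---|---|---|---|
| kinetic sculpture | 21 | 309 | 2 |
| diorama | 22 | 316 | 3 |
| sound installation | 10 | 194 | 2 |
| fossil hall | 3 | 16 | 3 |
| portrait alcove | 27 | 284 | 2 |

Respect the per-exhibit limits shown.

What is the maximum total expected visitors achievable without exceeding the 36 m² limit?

526

By expected visitors per m²: sound installation 19.40, kinetic sculpture 14.71, diorama 14.36 lead.
A density-first pass picks 2×sound installation + 3×fossil hall — 436 at 29 m².
The 16 m² tied up in sound installation and 2×fossil hall is better spent on diorama — total rises to 526 (35 m²).
No other feasible combination exceeds 526.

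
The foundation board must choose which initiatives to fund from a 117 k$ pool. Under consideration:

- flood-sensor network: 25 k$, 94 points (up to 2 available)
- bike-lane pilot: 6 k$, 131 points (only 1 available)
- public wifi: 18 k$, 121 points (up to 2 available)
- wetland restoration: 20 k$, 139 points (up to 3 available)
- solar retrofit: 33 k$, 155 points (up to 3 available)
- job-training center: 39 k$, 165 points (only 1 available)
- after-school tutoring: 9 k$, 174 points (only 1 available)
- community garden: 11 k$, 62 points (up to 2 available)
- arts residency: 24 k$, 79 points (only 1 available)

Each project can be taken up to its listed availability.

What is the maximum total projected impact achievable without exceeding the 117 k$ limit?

967

Ranking by ratio (projected impact/k$): bike-lane pilot 21.83, after-school tutoring 19.33, wetland restoration 6.95.
Greedy by ratio would take bike-lane pilot + 2×public wifi + 3×wetland restoration + after-school tutoring: 111 k$ used, total 964.
Replace public wifi with 2×community garden: the trade gains 3 net, giving 967 at 115 k$.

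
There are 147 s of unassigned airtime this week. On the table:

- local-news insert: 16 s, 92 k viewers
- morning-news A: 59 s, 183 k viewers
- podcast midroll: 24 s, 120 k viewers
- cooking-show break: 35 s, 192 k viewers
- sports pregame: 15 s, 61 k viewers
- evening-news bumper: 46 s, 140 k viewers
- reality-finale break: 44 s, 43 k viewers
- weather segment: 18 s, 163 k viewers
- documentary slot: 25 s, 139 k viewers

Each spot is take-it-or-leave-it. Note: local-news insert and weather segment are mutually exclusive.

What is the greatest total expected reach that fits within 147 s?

Cooking-show break + sports pregame + evening-news bumper + weather segment + documentary slot uses 139 of the 147 s and totals 695.
The closest alternative, local-news insert + podcast midroll + cooking-show break + evening-news bumper + documentary slot, reaches only 683.

695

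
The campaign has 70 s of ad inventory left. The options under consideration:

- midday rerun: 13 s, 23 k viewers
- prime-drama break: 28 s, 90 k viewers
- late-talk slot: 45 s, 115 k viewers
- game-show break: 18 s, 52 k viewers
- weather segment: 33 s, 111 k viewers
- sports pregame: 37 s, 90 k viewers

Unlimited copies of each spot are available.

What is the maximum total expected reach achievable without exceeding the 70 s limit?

Best packing: 2×weather segment — 66 s, 222 total.
Nothing else within 70 s beats 222.

222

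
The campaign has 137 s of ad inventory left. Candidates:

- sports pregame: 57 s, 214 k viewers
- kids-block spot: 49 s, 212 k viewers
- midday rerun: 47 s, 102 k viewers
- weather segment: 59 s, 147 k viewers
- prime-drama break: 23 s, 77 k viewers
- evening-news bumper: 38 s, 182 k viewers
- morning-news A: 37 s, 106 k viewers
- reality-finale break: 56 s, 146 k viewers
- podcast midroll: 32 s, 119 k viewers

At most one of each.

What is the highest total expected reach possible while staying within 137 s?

515

Ranking by ratio (expected reach/s): evening-news bumper 4.79, kids-block spot 4.33, sports pregame 3.75.
Greedy by ratio would take kids-block spot + evening-news bumper + podcast midroll: 119 s used, total 513.
Dropping kids-block spot frees 49 s; slotting in sports pregame (57 s) lifts the total to 515 at 127 s.
An exhaustive check of the 512 subsets confirms 515.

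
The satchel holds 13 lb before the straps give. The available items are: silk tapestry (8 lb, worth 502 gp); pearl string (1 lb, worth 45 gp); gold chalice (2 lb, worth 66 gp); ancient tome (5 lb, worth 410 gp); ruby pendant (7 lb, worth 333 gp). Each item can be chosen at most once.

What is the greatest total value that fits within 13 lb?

912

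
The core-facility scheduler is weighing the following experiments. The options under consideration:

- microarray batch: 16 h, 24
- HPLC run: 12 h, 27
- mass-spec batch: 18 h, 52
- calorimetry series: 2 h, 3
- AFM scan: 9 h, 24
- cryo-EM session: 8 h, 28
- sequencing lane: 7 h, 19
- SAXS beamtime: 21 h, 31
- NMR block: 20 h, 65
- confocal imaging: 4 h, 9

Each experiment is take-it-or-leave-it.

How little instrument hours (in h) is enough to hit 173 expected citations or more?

Look for the lowest-instrument combination reaching 173.
mass-spec batch + cryo-EM session + sequencing lane + NMR block + confocal imaging: 173 expected citations at 57 h.
No combination under 57 h hits 173.

57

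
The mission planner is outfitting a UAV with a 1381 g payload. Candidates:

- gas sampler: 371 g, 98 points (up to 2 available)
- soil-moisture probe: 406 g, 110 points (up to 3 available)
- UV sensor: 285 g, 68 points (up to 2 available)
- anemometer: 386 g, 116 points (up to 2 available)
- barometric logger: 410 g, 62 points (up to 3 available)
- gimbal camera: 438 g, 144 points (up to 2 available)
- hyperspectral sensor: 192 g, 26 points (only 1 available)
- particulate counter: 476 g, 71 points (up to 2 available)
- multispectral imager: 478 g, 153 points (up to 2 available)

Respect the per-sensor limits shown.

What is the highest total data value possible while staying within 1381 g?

441

The ratio ordering already packs tightly: 2×gimbal camera + multispectral imager, 1354 g, 441.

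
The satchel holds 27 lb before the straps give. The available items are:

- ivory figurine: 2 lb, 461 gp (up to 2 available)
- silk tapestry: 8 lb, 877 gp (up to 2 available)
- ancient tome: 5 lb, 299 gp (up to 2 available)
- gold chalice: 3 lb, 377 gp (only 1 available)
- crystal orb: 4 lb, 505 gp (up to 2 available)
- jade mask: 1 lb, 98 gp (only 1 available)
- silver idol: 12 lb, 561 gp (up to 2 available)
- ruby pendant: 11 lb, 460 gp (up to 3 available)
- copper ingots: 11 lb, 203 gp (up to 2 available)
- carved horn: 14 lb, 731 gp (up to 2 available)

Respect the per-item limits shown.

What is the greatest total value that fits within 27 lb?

Density check — ivory figurine 230.50, crystal orb 126.25, gold chalice 125.67 are the best per lb.
Greedy by ratio would take 2×ivory figurine + silk tapestry + gold chalice + 2×crystal orb + jade mask: 24 lb used, total 3284.
Replace crystal orb and jade mask with silk tapestry: the trade gains 274 net, giving 3558 at 27 lb.
Every other selection either busts 27 lb or exceeds an availability limit or fails to beat 3558.

3558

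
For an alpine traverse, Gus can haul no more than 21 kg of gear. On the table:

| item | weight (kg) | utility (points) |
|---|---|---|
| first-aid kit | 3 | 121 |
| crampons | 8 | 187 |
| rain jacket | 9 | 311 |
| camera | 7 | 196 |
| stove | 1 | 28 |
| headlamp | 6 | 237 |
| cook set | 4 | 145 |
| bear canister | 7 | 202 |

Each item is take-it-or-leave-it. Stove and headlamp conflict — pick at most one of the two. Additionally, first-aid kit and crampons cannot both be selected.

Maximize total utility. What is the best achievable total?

705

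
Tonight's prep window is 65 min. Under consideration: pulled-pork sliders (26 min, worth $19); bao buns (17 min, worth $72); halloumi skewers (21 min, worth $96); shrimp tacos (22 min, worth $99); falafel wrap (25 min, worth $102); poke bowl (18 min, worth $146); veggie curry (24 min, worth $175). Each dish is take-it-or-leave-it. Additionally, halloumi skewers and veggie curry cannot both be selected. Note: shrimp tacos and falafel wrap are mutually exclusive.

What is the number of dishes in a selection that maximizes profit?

3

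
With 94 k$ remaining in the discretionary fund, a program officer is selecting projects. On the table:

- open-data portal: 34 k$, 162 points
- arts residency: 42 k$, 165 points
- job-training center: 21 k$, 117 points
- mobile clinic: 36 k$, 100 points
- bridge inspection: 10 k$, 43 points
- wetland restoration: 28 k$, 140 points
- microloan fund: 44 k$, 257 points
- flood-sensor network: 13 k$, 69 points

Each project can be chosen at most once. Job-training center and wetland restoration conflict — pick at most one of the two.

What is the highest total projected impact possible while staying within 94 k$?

Greedy by ratio would take job-training center + bridge inspection + microloan fund + flood-sensor network: 88 k$ used, total 486.
Replace job-training center and bridge inspection with open-data portal: the trade gains 2 net, giving 488 at 91 k$.
The closest alternative, job-training center + bridge inspection + microloan fund + flood-sensor network, reaches only 486.

488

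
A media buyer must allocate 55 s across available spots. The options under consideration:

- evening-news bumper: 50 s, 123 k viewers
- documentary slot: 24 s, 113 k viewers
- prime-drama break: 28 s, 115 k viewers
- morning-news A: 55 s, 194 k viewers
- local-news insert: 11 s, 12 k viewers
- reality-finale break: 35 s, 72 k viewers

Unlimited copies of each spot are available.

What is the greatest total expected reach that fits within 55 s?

228

By expected reach per s: documentary slot 4.71, prime-drama break 4.11, morning-news A 3.53, evening-news bumper 2.46 lead.
Taking the top-ratio spots first gives 2×documentary slot for 226 (48 s).
Dropping documentary slot frees 24 s; slotting in prime-drama break (28 s) lifts the total to 228 at 52 s.
That's the maximum — no swap from here does better than 228.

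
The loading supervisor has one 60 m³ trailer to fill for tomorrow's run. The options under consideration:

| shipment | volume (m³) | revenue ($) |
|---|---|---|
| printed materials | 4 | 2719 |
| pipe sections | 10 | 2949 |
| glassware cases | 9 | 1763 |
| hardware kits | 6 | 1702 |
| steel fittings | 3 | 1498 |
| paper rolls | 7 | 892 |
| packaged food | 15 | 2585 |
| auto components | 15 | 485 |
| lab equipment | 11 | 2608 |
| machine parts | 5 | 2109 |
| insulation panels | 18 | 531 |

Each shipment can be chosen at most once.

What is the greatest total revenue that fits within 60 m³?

16435

Taking the top-ratio shipments first gives printed materials + pipe sections + glassware cases + hardware kits + steel fittings + paper rolls + lab equipment + machine parts for 16240 (55 m³).
Dropping steel fittings and paper rolls frees 10 m³; slotting in packaged food (15 m³) lifts the total to 16435 at 60 m³.
The closest alternative, printed materials + pipe sections + glassware cases + hardware kits + steel fittings + paper rolls + lab equipment + machine parts, reaches only 16240.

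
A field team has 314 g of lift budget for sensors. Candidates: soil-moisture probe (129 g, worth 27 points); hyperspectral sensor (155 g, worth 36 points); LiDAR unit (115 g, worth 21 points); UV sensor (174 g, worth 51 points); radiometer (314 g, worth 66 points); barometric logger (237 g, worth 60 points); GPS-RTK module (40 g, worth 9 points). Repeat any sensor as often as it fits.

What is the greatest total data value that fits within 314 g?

78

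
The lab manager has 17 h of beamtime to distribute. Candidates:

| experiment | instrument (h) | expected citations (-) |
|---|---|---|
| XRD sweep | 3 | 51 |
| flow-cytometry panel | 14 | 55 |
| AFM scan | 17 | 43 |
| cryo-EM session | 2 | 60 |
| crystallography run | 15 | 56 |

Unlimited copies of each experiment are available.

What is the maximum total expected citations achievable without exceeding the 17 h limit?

By expected citations per h: cryo-EM session 30.00, XRD sweep 17.00, flow-cytometry panel 3.93 lead.
8×cryo-EM session uses 16 of the 17 h and totals 480.
Every other selection either busts 17 h or fails to beat 480.

480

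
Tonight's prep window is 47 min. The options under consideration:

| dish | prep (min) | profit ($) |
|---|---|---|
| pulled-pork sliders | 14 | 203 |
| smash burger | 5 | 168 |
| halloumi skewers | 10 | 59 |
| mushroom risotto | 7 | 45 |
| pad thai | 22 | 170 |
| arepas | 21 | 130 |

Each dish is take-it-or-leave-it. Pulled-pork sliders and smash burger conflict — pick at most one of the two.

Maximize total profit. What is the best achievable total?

442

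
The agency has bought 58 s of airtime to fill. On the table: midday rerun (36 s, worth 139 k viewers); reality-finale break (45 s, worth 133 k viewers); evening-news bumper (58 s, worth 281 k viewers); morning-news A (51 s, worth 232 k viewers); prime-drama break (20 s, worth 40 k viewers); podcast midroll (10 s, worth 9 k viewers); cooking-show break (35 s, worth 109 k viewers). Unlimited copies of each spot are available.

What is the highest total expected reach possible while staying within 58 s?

The ratio ordering already packs tightly: evening-news bumper, 58 s, 281.
That's the maximum — no swap from here does better than 281.

281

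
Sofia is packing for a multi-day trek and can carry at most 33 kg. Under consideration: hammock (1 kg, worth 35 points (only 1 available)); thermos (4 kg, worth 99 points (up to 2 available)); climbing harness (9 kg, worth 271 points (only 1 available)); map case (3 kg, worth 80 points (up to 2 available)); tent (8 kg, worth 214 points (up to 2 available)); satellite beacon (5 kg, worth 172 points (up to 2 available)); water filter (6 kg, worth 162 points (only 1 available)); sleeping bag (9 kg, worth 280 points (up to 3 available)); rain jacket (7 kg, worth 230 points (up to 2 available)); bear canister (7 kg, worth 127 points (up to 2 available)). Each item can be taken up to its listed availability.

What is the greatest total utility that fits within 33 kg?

Density check — hammock 35.00, satellite beacon 34.40, rain jacket 32.86, sleeping bag 31.11 are the best per kg.
Taking the top-ratio items first gives hammock + 2×satellite beacon + water filter + 2×rain jacket for 1001 (31 kg).
Dropping hammock and water filter frees 7 kg; slotting in sleeping bag (9 kg) lifts the total to 1084 at 33 kg.
Every other selection either busts 33 kg or exceeds an availability limit or fails to beat 1084.

1084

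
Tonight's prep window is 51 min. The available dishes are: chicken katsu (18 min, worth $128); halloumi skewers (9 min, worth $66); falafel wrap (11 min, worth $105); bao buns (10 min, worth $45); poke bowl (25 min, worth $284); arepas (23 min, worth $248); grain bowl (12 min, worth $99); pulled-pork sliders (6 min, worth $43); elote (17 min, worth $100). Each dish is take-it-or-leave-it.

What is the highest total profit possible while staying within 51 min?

532

Ranking by ratio (profit/min): poke bowl 11.36, arepas 10.78, falafel wrap 9.55, grain bowl 8.25.
Best packing: poke bowl + arepas — 48 min, 532 total.
An exhaustive check of the 512 subsets confirms 532.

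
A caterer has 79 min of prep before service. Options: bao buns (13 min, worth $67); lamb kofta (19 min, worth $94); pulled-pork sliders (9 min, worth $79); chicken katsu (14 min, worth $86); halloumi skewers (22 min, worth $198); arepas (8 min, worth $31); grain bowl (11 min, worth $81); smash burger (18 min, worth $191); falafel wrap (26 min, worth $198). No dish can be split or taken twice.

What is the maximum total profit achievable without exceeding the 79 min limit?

668

By profit per min: smash burger 10.61, halloumi skewers 9.00, pulled-pork sliders 8.78, falafel wrap 7.62 lead.
Taking the top-ratio dishes first gives pulled-pork sliders + halloumi skewers + smash burger + falafel wrap for 666 (75 min).
Dropping pulled-pork sliders frees 9 min; slotting in grain bowl (11 min) lifts the total to 668 at 77 min.
The closest alternative, pulled-pork sliders + halloumi skewers + smash burger + falafel wrap, reaches only 666.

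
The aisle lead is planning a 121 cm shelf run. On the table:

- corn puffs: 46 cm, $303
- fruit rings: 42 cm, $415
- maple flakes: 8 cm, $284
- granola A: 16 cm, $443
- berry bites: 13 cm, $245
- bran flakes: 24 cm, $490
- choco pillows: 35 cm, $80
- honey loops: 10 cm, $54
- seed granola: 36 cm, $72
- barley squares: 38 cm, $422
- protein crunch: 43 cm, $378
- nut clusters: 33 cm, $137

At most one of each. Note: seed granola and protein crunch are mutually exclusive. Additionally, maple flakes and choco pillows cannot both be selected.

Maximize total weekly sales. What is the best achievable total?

1938

Maple flakes + granola A + berry bites + bran flakes + honey loops + barley squares uses 109 of the 121 cm and totals 1938.
No other feasible combination exceeds 1938.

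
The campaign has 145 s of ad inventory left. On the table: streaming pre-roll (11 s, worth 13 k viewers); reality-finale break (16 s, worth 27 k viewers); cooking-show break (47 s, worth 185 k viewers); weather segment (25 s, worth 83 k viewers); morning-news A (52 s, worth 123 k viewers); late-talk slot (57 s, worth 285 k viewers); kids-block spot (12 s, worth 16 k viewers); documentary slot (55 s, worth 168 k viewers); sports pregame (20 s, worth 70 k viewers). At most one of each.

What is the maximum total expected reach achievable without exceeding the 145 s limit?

Taking the top-ratio spots first gives reality-finale break + cooking-show break + late-talk slot + sports pregame for 567 (140 s).
The 20 s tied up in sports pregame is better spent on weather segment — total rises to 580 (145 s).
The closest alternative, cooking-show break + weather segment + late-talk slot + kids-block spot, reaches only 569.

580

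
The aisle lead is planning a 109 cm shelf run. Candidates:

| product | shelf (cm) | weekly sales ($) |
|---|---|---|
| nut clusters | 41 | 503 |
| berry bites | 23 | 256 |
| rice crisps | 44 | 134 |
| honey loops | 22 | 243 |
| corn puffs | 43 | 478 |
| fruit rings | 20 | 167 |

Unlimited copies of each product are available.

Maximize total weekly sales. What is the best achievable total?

1262

Ranking by ratio (weekly sales/cm): nut clusters 12.27, berry bites 11.13, corn puffs 11.12.
Taking 2×nut clusters + berry bites: 105 cm used, 1262 in weekly sales.
Every other selection either busts 109 cm or fails to beat 1262.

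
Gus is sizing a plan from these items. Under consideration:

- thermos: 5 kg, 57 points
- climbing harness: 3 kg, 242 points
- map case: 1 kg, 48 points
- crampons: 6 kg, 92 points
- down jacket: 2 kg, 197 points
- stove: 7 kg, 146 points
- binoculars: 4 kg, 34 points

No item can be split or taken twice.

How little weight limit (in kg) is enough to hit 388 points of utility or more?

5

Look for the lowest-weight combination reaching 388.
climbing harness + down jacket reaches 439 using 5 kg.
Any bundle with less than 5 kg falls short of 388.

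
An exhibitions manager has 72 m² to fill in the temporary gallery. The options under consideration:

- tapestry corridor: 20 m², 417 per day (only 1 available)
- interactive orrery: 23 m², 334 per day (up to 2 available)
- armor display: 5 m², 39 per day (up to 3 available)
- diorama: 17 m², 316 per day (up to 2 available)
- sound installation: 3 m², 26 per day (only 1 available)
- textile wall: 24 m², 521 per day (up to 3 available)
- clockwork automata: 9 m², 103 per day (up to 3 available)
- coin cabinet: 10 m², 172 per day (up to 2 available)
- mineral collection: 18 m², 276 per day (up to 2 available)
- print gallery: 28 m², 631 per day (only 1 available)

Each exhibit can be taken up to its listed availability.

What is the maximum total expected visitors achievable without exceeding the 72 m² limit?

1569

Tapestry corridor + textile wall + print gallery uses 72 of the 72 m² and totals 1569.
Nothing else within 72 m² beats 1569.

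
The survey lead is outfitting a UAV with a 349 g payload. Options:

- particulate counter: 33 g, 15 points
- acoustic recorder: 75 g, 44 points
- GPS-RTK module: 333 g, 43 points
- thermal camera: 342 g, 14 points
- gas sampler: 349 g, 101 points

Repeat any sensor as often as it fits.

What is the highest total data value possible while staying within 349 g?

Ranking by ratio (data value/g): acoustic recorder 0.59, particulate counter 0.45, gas sampler 0.29.
Particulate counter + 4×acoustic recorder uses 333 of the 349 g and totals 191.
Nothing else within 349 g beats 191.

191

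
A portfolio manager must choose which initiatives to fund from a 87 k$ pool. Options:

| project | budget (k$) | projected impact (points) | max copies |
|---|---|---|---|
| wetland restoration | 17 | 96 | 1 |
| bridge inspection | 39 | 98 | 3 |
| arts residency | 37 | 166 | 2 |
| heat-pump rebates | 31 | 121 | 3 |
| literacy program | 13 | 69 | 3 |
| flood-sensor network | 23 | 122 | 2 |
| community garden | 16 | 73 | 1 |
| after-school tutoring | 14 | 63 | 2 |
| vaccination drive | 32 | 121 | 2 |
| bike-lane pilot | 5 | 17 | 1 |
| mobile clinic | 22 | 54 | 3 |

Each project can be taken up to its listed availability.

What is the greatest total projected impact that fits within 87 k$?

Taking the top-ratio projects first gives wetland restoration + 3×literacy program + flood-sensor network + bike-lane pilot for 442 (84 k$).
The 22 k$ tied up in wetland restoration and bike-lane pilot is better spent on flood-sensor network — total rises to 451 (85 k$).
Every other selection either busts 87 k$ or exceeds an availability limit or fails to beat 451.

451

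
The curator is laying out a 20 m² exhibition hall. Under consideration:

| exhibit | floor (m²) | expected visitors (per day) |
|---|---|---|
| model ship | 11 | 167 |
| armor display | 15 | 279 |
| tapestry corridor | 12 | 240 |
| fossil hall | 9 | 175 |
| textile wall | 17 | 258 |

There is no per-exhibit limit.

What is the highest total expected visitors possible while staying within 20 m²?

350

Filling by ratio: tapestry corridor for 240, with 8 m² left unused.
Replace tapestry corridor with 2×fossil hall: the trade gains 110 net, giving 350 at 18 m².
That's the maximum — no swap from here does better than 350.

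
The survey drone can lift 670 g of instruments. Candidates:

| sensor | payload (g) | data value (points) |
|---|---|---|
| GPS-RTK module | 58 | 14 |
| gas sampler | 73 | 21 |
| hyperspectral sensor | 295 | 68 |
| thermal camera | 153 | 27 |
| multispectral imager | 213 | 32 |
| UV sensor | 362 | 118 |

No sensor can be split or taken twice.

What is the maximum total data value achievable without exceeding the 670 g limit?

The ratio heuristic lands on GPS-RTK module + gas sampler + thermal camera + UV sensor (180) but leaves 24 g idle.
Replace GPS-RTK module and gas sampler and thermal camera with hyperspectral sensor: the trade gains 6 net, giving 186 at 657 g.
An exhaustive check of the 64 subsets confirms 186.

186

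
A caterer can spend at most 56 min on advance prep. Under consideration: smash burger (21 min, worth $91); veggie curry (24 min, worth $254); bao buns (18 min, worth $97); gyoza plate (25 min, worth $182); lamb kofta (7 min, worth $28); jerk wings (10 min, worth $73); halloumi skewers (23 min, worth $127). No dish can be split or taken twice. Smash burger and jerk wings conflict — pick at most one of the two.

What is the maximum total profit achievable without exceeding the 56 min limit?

Filling by ratio: veggie curry + bao buns + jerk wings for 424, with 4 min left unused.
Dropping bao buns and jerk wings frees 28 min; slotting in gyoza plate + lamb kofta (32 min) lifts the total to 464 at 56 min.
Runner-up veggie curry + gyoza plate tops out at 436.

464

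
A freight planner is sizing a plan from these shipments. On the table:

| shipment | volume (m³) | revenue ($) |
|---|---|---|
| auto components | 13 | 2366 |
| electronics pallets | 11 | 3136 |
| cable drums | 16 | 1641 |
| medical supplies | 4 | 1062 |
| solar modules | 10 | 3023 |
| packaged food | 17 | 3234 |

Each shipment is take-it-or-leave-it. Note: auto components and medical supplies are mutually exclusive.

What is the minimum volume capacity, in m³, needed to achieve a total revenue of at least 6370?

25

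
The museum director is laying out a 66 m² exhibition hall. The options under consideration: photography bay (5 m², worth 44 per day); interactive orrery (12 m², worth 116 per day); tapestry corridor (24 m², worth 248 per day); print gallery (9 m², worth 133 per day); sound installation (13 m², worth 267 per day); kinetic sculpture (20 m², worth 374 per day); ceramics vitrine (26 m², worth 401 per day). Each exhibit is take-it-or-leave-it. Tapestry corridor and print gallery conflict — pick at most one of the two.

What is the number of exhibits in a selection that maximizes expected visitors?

4

The maximum expected visitors within 66 m² is 1086.
photography bay + sound installation + kinetic sculpture + ceramics vitrine hits 1086 at 64 m².
All optima have 4 exhibits.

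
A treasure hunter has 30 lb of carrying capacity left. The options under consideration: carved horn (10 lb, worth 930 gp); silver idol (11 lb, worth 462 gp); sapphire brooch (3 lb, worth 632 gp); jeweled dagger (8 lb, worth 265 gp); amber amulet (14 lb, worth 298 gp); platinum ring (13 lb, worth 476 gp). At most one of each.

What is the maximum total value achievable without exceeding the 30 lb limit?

2038

By value per lb: sapphire brooch 210.67, carved horn 93.00, silver idol 42.00, platinum ring 36.62 lead.
A density-first pass picks carved horn + silver idol + sapphire brooch — 2024 at 24 lb.
Dropping silver idol frees 11 lb; slotting in platinum ring (13 lb) lifts the total to 2038 at 26 lb.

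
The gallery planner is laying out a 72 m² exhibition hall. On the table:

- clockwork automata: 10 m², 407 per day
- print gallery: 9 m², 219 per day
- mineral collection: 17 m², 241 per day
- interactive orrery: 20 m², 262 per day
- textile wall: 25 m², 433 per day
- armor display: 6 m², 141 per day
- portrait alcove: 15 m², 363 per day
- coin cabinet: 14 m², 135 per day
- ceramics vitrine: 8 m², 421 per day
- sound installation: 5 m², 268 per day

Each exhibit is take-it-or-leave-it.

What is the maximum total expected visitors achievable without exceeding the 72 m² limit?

The ratio heuristic lands on clockwork automata + print gallery + mineral collection + armor display + portrait alcove + ceramics vitrine + sound installation (2060) but leaves 2 m² idle.
The 23 m² tied up in mineral collection and armor display is better spent on textile wall — total rises to 2111 (72 m²).
An exhaustive check of the 1024 subsets confirms 2111.

2111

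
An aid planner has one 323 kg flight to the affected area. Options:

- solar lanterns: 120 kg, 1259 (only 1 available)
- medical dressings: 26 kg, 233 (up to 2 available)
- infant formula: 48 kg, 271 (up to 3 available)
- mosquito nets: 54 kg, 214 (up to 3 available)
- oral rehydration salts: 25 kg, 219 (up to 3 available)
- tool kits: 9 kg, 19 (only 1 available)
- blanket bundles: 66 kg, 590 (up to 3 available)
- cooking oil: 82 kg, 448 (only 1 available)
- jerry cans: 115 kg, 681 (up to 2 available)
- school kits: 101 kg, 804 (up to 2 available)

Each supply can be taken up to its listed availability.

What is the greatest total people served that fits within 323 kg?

3029

Density check — solar lanterns 10.49, medical dressings 8.96, blanket bundles 8.94 are the best per kg.
Greedy by ratio would take solar lanterns + 2×medical dressings + tool kits + 2×blanket bundles: 313 kg used, total 2924.
The 61 kg tied up in 2×medical dressings and tool kits is better spent on blanket bundles — total rises to 3029 (318 kg).
That's the maximum — no swap from here does better than 3029.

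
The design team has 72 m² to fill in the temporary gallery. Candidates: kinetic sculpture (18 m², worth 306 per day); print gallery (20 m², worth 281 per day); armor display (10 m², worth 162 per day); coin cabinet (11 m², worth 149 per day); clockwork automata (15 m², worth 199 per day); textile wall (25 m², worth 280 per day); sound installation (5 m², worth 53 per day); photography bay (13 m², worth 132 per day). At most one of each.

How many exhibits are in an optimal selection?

Best achievable expected visitors is 1030.
One optimal bundle: kinetic sculpture + print gallery + armor display + coin cabinet + photography bay (72 m²).
Every optimal selection uses 5 exhibits.

5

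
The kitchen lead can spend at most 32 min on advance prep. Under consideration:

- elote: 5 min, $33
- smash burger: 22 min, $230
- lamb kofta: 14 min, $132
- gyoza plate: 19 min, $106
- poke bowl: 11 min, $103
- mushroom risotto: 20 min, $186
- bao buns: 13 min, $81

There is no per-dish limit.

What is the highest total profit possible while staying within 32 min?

296

Density check — smash burger 10.45, lamb kofta 9.43, poke bowl 9.36, mushroom risotto 9.30 are the best per min.
Taking 2×elote + smash burger: 32 min used, 296 in profit.
No other feasible combination exceeds 296.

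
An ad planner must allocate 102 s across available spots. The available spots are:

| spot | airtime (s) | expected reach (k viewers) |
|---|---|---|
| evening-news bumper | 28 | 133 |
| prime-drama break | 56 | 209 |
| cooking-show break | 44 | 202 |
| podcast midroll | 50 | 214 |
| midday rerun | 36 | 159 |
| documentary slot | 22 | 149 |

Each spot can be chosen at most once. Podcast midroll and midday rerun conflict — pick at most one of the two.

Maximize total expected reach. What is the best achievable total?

510

Ranking by ratio (expected reach/s): documentary slot 6.77, evening-news bumper 4.75, cooking-show break 4.59, midday rerun 4.42.
The ratio heuristic lands on evening-news bumper + cooking-show break + documentary slot (484) but leaves 8 s idle.
Replace evening-news bumper with midday rerun: the trade gains 26 net, giving 510 at 102 s.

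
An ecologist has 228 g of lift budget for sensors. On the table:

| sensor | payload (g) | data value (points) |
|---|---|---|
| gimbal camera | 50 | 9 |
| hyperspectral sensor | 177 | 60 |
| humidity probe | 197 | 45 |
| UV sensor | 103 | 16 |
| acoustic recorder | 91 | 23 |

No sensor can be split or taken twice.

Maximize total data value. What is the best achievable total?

Best packing: gimbal camera + hyperspectral sensor — 227 g, 69 total.

69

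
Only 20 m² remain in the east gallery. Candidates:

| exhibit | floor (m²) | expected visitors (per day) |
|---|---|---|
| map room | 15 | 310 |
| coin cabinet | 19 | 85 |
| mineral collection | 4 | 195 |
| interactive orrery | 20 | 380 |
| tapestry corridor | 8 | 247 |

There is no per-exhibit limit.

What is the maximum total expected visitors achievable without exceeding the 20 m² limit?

975

Best packing: 5×mineral collection — 20 m², 975 total.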